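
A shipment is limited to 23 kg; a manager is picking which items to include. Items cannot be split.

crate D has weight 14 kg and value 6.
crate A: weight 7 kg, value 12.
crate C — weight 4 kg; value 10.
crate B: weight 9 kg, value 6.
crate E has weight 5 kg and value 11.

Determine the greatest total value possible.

33

Allowing fractional choices, the relaxed optimum would be about 37.7, but items are indivisible.
crate A + crate B + crate E: weight 7 + 9 + 5 = 21 ≤ 23, value 12 + 6 + 11 = 29.
crate A + crate C + crate E: weight 7 + 4 + 5 = 16 ≤ 23, value 12 + 10 + 11 = 33.
Best is crate A, crate C, and crate E with total value 33.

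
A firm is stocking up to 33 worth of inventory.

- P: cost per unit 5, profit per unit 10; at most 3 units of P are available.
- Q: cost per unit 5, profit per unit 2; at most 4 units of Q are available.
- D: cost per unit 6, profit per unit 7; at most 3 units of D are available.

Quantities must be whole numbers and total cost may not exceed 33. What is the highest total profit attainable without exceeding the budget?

This is a bounded integer knapsack.
P has the best ratio (10/5); taking only P gives at most 3×10 = 30 (stopped by the supply cap of 3).
Mixing does better — 3×P and 3×D: cost 33 ≤ 33, profit 3·10 + 3·7 = 51.

51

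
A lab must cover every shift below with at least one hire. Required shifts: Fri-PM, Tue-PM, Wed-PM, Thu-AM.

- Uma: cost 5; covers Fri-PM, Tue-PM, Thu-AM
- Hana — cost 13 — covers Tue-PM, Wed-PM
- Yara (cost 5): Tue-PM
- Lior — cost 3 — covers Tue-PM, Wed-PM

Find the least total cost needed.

8

Choose Uma and Lior: together they cover Fri-PM, Tue-PM, Wed-PM, Thu-AM — every shift.
Total cost: 5 + 3 = 8.
No cover costs less than 8.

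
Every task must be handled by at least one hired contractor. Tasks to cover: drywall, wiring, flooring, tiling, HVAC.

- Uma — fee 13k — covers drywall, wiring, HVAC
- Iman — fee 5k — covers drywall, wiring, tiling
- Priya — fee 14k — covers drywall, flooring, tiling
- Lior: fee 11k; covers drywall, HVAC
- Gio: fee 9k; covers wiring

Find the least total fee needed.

The greedy cost-per-new-task heuristic would pick Iman, Lior, and Priya for 30, but a cheaper cover exists.
Choose Uma and Priya: together they cover drywall, wiring, flooring, tiling, HVAC — every task.
Total fee: 13 + 14 = 27.
No cover costs less than 27.

27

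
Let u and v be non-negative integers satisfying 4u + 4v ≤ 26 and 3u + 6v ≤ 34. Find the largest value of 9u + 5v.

(u,v)=(6,0) is feasible, giving 54.
(u,v)=(5,1) is feasible, giving 50.
(u,v)=(5,0) is feasible, giving 45.
No feasible integer point exceeds 54.

54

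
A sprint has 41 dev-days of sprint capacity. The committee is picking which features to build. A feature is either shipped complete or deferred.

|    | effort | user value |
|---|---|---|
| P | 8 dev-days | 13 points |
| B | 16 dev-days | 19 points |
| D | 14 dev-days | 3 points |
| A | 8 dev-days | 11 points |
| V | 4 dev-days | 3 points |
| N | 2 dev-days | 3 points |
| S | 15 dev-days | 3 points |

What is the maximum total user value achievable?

49

Take P, B, A, V, and N: effort 8 + 16 + 8 + 4 + 2 = 38 ≤ 41, user value 13 + 19 + 11 + 3 + 3 = 49.
No other feasible combination does better.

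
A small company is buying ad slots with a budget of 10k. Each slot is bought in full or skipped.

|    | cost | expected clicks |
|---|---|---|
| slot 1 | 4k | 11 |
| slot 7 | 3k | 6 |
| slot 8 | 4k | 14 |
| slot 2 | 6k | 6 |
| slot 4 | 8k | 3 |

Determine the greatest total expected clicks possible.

25

This is a 0-1 knapsack instance.
Take slot 1 and slot 8: cost 4 + 4 = 8 ≤ 10, expected clicks 11 + 14 = 25.
No other feasible combination does better.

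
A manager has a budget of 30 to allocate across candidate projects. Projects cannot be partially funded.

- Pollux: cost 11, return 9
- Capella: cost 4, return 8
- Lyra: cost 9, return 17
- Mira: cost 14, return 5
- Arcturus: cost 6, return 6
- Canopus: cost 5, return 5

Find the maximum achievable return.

Allowing fractional choices, the relaxed optimum would be about 40.9, but projects are indivisible.
Pollux + Capella + Lyra + Canopus: cost 11 + 4 + 9 + 5 = 29 ≤ 30, return 9 + 8 + 17 + 5 = 39.
Pollux + Capella + Lyra + Arcturus: cost 11 + 4 + 9 + 6 = 30 ≤ 30, return 9 + 8 + 17 + 6 = 40.
Best is Pollux, Capella, Lyra, and Arcturus with total return 40.

40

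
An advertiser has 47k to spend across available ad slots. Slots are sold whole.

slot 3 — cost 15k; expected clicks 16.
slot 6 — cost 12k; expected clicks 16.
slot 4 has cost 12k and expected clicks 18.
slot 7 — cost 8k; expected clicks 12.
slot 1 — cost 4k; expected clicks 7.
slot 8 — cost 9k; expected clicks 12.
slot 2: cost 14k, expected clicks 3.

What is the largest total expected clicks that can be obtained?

Allowing fractional choices, the relaxed optimum would be about 67.1, but ad slots are indivisible.
slot 6 + slot 4 + slot 7 + slot 1 + slot 8: cost 12 + 12 + 8 + 4 + 9 = 45 ≤ 47, expected clicks 16 + 18 + 12 + 7 + 12 = 65.
slot 6 + slot 4 + slot 7 + slot 8: cost 12 + 12 + 8 + 9 = 41 ≤ 47, expected clicks 16 + 18 + 12 + 12 = 58.
slot 3 + slot 6 + slot 4 + slot 7: cost 15 + 12 + 12 + 8 = 47 ≤ 47, expected clicks 16 + 16 + 18 + 12 = 62.
Best is slot 6, slot 4, slot 7, slot 1, and slot 8 with total expected clicks 65.

65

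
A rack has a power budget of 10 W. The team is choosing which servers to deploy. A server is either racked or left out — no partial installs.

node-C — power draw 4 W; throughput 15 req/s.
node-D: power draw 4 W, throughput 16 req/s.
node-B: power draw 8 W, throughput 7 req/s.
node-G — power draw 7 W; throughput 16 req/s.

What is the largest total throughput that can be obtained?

31

This is a 0-1 knapsack instance.
Allowing fractional choices, the relaxed optimum would be about 35.6, but servers are indivisible.
node-D: power draw 4 ≤ 10, throughput 16.
node-C + node-D: power draw 4 + 4 = 8 ≤ 10, throughput 15 + 16 = 31.
node-G: power draw 7 ≤ 10, throughput 16.
Best is node-C and node-D with total throughput 31.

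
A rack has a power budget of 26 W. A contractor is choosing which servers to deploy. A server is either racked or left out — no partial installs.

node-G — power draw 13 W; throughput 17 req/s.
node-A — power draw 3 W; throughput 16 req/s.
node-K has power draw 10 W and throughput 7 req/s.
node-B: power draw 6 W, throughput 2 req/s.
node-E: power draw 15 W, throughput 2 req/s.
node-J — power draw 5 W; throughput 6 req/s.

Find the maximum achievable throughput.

node-G + node-A + node-K: power draw 13 + 3 + 10 = 26 ≤ 26, throughput 17 + 16 + 7 = 40.
node-G + node-A + node-J: power draw 13 + 3 + 5 = 21 ≤ 26, throughput 17 + 16 + 6 = 39.
node-G + node-A + node-B: power draw 13 + 3 + 6 = 22 ≤ 26, throughput 17 + 16 + 2 = 35.
Best is node-G, node-A, and node-K with total throughput 40.

40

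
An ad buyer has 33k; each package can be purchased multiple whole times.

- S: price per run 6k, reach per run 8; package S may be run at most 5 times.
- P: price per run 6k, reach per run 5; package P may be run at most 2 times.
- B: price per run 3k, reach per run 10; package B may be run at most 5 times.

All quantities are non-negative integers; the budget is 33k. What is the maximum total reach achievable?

B has the best ratio (10/3); taking only B gives at most 5×10 = 50 (stopped by the supply cap of 5).
Mixing does better — 3×S and 5×B: price 33 ≤ 33, reach 3·8 + 5·10 = 74.

74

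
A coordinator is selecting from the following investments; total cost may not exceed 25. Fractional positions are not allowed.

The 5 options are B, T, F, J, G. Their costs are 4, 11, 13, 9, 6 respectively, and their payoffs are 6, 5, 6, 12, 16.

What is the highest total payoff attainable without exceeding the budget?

Take B, J, and G: cost 4 + 9 + 6 = 19 ≤ 25, payoff 6 + 12 + 16 = 34.
No other feasible combination does better.

34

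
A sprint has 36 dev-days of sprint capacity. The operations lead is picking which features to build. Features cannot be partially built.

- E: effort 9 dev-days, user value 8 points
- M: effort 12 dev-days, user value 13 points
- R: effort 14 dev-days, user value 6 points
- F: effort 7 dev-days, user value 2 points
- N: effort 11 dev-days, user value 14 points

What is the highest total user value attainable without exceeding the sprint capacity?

This is a 0-1 knapsack instance.
Allowing fractional choices, the relaxed optimum would be about 36.7, but features are indivisible.
E + R + N: effort 9 + 14 + 11 = 34 ≤ 36, user value 8 + 6 + 14 = 28.
E + M + N: effort 9 + 12 + 11 = 32 ≤ 36, user value 8 + 13 + 14 = 35.
M + F + N: effort 12 + 7 + 11 = 30 ≤ 36, user value 13 + 2 + 14 = 29.
Best is E, M, and N with total user value 35.

35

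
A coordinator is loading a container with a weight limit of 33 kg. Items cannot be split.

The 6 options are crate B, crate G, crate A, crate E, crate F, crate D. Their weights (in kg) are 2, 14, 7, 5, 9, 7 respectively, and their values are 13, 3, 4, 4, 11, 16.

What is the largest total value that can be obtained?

48

Take crate B, crate A, crate E, crate F, and crate D: weight 2 + 7 + 5 + 9 + 7 = 30 ≤ 33, value 13 + 4 + 4 + 11 + 16 = 48.
No other feasible combination does better.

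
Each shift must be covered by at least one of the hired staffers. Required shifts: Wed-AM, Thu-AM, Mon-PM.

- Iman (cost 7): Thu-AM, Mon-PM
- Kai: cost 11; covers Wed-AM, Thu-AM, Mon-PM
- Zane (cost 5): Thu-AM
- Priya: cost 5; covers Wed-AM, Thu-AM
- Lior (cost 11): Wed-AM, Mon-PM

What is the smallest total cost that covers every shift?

11

The greedy cost-per-new-shift heuristic would pick Priya and Iman for 12, but a cheaper cover exists.
Kai alone covers Wed-AM, Thu-AM, Mon-PM — every shift.
Total cost: 11.
No cover costs less than 11.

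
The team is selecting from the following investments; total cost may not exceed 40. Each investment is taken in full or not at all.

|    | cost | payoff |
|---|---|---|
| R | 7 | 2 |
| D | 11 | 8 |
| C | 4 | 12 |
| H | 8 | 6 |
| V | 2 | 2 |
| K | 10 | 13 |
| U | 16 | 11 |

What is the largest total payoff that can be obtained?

Take C, H, V, K, and U: cost 4 + 8 + 2 + 10 + 16 = 40 ≤ 40, payoff 12 + 6 + 2 + 13 + 11 = 44.
No other feasible combination does better.

44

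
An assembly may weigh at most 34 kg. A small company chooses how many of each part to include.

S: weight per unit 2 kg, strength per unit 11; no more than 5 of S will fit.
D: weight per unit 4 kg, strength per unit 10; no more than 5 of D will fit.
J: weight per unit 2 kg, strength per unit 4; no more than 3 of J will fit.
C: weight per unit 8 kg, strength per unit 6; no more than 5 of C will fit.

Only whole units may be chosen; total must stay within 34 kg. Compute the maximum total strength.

Take 5×S, 5×D, and 2×J: weight 34 ≤ 34, strength 5·11 + 5·10 + 2·4 = 113.
S has the best ratio (11/2) and is taken to its limit of 5; remaining capacity is filled optimally with the others.

113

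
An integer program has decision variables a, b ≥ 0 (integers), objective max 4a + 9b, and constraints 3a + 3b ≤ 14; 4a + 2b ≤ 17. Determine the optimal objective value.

36

Relaxing integrality, the LP optimum is 42.00 at (a,b) = (0, 4.67), which is not an integer point.
(a,b)=(0,4) is feasible, giving 36.
(a,b)=(1,3) is feasible, giving 31.
Maximum is 36 at (a,b)=(0,4).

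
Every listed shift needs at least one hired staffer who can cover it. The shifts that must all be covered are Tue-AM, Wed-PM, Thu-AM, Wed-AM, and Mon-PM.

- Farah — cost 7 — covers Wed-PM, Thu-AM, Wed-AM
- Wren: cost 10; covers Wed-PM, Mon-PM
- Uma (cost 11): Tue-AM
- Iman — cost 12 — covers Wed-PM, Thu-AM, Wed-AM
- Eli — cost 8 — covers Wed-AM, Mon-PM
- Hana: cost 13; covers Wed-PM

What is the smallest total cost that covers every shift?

Choose Farah, Uma, and Eli: together they cover Tue-AM, Wed-PM, Thu-AM, Wed-AM, Mon-PM — every shift.
Total cost: 7 + 11 + 8 = 26.

26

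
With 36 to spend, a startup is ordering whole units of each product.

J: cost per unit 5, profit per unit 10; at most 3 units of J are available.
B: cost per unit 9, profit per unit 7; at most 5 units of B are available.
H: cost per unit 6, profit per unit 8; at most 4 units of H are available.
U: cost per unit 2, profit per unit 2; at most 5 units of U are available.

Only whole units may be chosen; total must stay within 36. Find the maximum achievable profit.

56

This is a bounded integer knapsack.
Take 3×J, 3×H, and 1×U: cost 35 ≤ 36, profit 3·10 + 3·8 + 1·2 = 56.
J has the best ratio (10/5) and is taken to its limit of 3; remaining capacity is filled optimally with the others.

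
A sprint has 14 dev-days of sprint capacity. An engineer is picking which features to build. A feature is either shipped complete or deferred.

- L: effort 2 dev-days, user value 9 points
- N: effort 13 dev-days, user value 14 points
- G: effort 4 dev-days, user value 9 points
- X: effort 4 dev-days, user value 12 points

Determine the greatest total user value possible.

30

L + X: effort 2 + 4 = 6 ≤ 14, user value 9 + 12 = 21.
L + G + X: effort 2 + 4 + 4 = 10 ≤ 14, user value 9 + 9 + 12 = 30.
Best is L, G, and X with total user value 30.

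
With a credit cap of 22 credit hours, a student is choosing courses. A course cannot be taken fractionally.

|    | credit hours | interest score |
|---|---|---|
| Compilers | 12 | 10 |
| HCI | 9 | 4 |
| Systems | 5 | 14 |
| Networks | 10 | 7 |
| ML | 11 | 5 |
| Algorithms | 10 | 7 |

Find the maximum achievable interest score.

This is an integer program with binary decision variables.
Take Compilers and Systems: credit hours 12 + 5 = 17 ≤ 22, interest score 10 + 14 = 24.
No other feasible combination does better.

24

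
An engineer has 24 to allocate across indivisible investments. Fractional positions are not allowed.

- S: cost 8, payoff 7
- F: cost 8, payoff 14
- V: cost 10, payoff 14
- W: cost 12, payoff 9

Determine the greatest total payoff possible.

28

V + W: cost 10 + 12 = 22 ≤ 24, payoff 14 + 9 = 23.
F + W: cost 8 + 12 = 20 ≤ 24, payoff 14 + 9 = 23.
F + V: cost 8 + 10 = 18 ≤ 24, payoff 14 + 14 = 28.
Best is F and V with total payoff 28.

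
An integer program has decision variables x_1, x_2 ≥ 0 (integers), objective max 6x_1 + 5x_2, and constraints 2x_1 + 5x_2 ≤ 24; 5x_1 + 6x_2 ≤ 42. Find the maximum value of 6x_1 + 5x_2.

48

(x_1,x_2)=(8,0) is feasible, giving 48.
(x_1,x_2)=(7,1) is feasible, giving 47.
(x_1,x_2)=(7,0) is feasible, giving 42.
No feasible integer point exceeds 48.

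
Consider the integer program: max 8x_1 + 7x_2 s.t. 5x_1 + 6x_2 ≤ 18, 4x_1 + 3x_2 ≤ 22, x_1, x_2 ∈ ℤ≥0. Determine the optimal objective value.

24

(x_1,x_2)=(3,0): 5·3+6·0=15≤18, 4·3+3·0=12≤22, objective 24.
(x_1,x_2)=(2,1): 5·2+6·1=16≤18, 4·2+3·1=11≤22, objective 23.
(x_1,x_2)=(2,0): 5·2+6·0=10≤18, 4·2+3·0=8≤22, objective 16.
No feasible integer point exceeds 24.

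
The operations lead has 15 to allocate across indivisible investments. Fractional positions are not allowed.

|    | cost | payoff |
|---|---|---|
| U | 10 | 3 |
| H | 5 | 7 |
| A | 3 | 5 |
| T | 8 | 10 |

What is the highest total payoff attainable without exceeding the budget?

Take H and T: cost 5 + 8 = 13 ≤ 15, payoff 7 + 10 = 17.
No other feasible combination does better.

17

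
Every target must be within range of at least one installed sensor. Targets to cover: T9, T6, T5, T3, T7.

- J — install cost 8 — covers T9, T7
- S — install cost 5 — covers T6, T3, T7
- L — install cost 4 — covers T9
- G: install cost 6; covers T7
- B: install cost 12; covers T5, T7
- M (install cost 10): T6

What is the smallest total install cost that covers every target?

21

This is a weighted set-cover instance.
Choose S, L, and B: together they cover T9, T6, T5, T3, T7 — every target.
Total install cost: 5 + 4 + 12 = 21.
No cover costs less than 21.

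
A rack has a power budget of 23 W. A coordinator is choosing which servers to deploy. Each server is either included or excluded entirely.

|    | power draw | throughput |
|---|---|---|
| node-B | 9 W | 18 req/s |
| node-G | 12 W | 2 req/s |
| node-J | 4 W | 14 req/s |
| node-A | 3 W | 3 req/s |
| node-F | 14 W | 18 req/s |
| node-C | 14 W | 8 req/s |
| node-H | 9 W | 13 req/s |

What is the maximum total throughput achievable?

45

Treat it as a binary knapsack problem.
node-B + node-J + node-A: power draw 9 + 4 + 3 = 16 ≤ 23, throughput 18 + 14 + 3 = 35.
node-B + node-J + node-H: power draw 9 + 4 + 9 = 22 ≤ 23, throughput 18 + 14 + 13 = 45.
node-B + node-F: power draw 9 + 14 = 23 ≤ 23, throughput 18 + 18 = 36.
Best is node-B, node-J, and node-H with total throughput 45.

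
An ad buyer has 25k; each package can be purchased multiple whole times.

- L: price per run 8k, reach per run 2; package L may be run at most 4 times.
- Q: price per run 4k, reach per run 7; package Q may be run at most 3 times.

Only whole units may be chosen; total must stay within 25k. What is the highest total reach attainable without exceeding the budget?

This is a bounded integer knapsack.
3×Q: price 12 ≤ 25, reach 3·7 = 21.
1×L and 3×Q: price 20 ≤ 25, reach 1·2 + 3·7 = 23.
Best is 23.

23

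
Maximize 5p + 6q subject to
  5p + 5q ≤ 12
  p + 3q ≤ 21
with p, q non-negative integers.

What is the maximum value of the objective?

The continuous relaxation peaks at (0, 2.4) with value 14.40; rounding to a feasible lattice point costs some objective.
(p,q)=(0,2): 5·0+5·2=10≤12, 1·0+3·2=6≤21, objective 12.
(p,q)=(1,1): 5·1+5·1=10≤12, 1·1+3·1=4≤21, objective 11.
(p,q)=(0,1): 5·0+5·1=5≤12, 1·0+3·1=3≤21, objective 6.
Maximum is 12 at (p,q)=(0,2).

12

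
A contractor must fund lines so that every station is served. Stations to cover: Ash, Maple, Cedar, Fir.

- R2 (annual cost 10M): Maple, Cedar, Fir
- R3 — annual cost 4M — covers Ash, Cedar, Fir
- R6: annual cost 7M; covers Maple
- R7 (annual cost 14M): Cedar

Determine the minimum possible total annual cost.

11

Choose R3 and R6: together they cover Ash, Maple, Cedar, Fir — every station.
Total annual cost: 4 + 7 = 11.
No cover costs less than 11.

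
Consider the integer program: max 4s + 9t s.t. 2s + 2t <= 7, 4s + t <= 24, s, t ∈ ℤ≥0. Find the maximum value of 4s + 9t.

27

Relaxing integrality, the LP optimum is 31.50 at (s,t) = (0, 3.5), which is not an integer point.
(s,t)=(0,3): 2·0+2·3=6≤7, 4·0+1·3=3≤24, objective 27.
(s,t)=(1,2): 2·1+2·2=6≤7, 4·1+1·2=6≤24, objective 22.
(s,t)=(0,2): 2·0+2·2=4≤7, 4·0+1·2=2≤24, objective 18.
The best lattice point is (0,3), giving 27.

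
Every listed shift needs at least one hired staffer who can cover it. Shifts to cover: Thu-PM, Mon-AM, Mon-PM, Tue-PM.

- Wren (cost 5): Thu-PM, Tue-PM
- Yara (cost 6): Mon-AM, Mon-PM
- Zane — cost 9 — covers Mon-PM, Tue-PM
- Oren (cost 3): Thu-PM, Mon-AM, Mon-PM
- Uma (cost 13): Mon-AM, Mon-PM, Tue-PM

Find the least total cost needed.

This is a weighted set-cover instance.
Choose Wren and Oren: together they cover Thu-PM, Mon-AM, Mon-PM, Tue-PM — every shift.
Total cost: 5 + 3 = 8.
No cover costs less than 8.

8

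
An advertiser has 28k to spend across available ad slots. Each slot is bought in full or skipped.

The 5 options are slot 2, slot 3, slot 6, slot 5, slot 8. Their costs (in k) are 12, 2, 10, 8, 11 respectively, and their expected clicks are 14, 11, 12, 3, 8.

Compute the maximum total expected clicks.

Take slot 2, slot 3, and slot 6: cost 12 + 2 + 10 = 24 ≤ 28, expected clicks 14 + 11 + 12 = 37.
No other feasible combination does better.

37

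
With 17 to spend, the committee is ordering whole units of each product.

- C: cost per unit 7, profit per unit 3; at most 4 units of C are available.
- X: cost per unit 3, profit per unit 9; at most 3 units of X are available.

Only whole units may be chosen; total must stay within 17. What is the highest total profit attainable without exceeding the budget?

1×C and 3×X: cost 16 ≤ 17, profit 1·3 + 3·9 = 30.
3×X: cost 9 ≤ 17, profit 3·9 = 27.
Best is 30.

30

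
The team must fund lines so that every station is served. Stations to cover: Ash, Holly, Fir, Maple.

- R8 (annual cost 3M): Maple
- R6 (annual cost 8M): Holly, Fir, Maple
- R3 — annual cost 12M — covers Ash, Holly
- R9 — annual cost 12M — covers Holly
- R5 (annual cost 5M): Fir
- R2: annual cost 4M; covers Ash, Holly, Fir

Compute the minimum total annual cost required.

Choose R8 and R2: together they cover Ash, Holly, Fir, Maple — every station.
Total annual cost: 3 + 4 = 7.
No cover costs less than 7.

7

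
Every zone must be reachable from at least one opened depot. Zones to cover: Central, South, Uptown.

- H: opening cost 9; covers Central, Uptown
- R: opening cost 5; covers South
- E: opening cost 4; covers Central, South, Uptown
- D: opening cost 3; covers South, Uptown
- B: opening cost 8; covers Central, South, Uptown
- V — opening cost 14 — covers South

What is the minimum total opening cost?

E alone covers Central, South, Uptown — every zone.
Total opening cost: 4.

4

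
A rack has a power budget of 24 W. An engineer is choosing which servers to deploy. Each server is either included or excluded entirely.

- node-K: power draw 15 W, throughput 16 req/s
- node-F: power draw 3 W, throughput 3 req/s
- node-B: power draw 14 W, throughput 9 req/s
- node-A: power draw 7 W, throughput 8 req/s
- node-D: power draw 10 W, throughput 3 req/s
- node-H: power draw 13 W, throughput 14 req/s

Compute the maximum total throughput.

Take node-F, node-A, and node-H: power draw 3 + 7 + 13 = 23 ≤ 24, throughput 3 + 8 + 14 = 25.
No other feasible combination does better.

25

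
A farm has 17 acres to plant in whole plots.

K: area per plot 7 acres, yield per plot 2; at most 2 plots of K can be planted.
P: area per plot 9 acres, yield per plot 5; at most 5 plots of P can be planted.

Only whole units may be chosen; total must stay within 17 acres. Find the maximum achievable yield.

7

Take 1×K and 1×P: area 16 ≤ 17, yield 1·2 + 1·5 = 7.
No other integer combination yields more.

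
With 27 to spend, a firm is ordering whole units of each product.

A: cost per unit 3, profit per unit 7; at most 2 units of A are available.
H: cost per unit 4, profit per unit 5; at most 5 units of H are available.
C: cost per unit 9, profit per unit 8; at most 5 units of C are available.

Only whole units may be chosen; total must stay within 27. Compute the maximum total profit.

39

2×A, 3×H, and 1×C: cost 27 ≤ 27, profit 2·7 + 3·5 + 1·8 = 37.
2×A and 5×H: cost 26 ≤ 27, profit 2·7 + 5·5 = 39.
Best is 39.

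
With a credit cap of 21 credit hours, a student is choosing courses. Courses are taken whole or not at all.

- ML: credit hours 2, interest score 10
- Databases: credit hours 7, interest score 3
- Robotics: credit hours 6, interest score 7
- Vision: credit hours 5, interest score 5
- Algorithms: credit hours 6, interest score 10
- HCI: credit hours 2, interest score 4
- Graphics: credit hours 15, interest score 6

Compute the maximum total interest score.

36

This is an integer program with binary decision variables.
ML + Robotics + Algorithms + HCI: credit hours 2 + 6 + 6 + 2 = 16 ≤ 21, interest score 10 + 7 + 10 + 4 = 31.
ML + Robotics + Vision + Algorithms: credit hours 2 + 6 + 5 + 6 = 19 ≤ 21, interest score 10 + 7 + 5 + 10 = 32.
ML + Robotics + Vision + Algorithms + HCI: credit hours 2 + 6 + 5 + 6 + 2 = 21 ≤ 21, interest score 10 + 7 + 5 + 10 + 4 = 36.
Best is ML, Robotics, Vision, Algorithms, and HCI with total interest score 36.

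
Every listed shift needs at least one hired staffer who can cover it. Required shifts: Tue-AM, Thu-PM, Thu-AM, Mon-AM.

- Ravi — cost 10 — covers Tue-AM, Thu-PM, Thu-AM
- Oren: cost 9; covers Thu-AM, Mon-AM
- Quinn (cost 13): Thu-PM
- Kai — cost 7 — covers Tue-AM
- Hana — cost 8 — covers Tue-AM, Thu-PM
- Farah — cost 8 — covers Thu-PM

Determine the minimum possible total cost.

Choose Oren and Hana: together they cover Tue-AM, Thu-PM, Thu-AM, Mon-AM — every shift.
Total cost: 9 + 8 = 17.

17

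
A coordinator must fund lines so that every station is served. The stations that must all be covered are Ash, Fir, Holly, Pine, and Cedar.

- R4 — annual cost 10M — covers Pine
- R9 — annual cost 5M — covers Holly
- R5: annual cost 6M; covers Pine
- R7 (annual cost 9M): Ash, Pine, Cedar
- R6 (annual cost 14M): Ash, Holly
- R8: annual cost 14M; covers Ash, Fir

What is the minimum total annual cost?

28

Choose R9, R7, and R8: together they cover Ash, Fir, Holly, Pine, Cedar — every station.
Total annual cost: 5 + 9 + 14 = 28.
No cover costs less than 28.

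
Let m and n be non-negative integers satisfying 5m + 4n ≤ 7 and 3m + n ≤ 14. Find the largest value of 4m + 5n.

5

The continuous relaxation peaks at (0, 1.75) with value 8.75; rounding to a feasible lattice point costs some objective.
(m,n)=(0,1): 5·0+4·1=4≤7, 3·0+1·1=1≤14, objective 5.
(m,n)=(1,0): 5·1+4·0=5≤7, 3·1+1·0=3≤14, objective 4.
(m,n)=(0,0): 5·0+4·0=0≤7, 3·0+1·0=0≤14, objective 0.
The best lattice point is (0,1), giving 5.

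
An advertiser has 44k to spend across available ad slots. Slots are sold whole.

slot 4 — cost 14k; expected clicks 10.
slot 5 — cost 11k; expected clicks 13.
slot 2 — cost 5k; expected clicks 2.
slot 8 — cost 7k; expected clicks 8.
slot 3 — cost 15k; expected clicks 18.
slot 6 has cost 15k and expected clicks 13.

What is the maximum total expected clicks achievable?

44

Allowing fractional choices, the relaxed optimum would be about 48.5, but ad slots are indivisible.
slot 5 + slot 3 + slot 6: cost 11 + 15 + 15 = 41 ≤ 44, expected clicks 13 + 18 + 13 = 44.
slot 5 + slot 2 + slot 8 + slot 3: cost 11 + 5 + 7 + 15 = 38 ≤ 44, expected clicks 13 + 2 + 8 + 18 = 41.
Best is slot 5, slot 3, and slot 6 with total expected clicks 44.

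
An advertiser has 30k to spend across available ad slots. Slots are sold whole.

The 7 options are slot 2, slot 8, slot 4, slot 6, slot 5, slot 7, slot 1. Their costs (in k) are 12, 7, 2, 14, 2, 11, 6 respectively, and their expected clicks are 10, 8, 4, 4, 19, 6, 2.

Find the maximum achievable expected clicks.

Allowing fractional choices, the relaxed optimum would be about 44.8, but ad slots are indivisible.
slot 2 + slot 8 + slot 4 + slot 5 + slot 1: cost 12 + 7 + 2 + 2 + 6 = 29 ≤ 30, expected clicks 10 + 8 + 4 + 19 + 2 = 43.
slot 2 + slot 8 + slot 4 + slot 5: cost 12 + 7 + 2 + 2 = 23 ≤ 30, expected clicks 10 + 8 + 4 + 19 = 41.
Best is slot 2, slot 8, slot 4, slot 5, and slot 1 with total expected clicks 43.

43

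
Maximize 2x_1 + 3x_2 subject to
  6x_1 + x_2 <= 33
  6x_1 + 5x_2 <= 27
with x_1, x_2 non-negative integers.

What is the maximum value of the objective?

15

(x_1,x_2)=(0,5): 6·0+1·5=5≤33, 6·0+5·5=25≤27, objective 15.
(x_1,x_2)=(1,4): 6·1+1·4=10≤33, 6·1+5·4=26≤27, objective 14.
(x_1,x_2)=(0,4): 6·0+1·4=4≤33, 6·0+5·4=20≤27, objective 12.
Maximum is 15 at (x_1,x_2)=(0,5).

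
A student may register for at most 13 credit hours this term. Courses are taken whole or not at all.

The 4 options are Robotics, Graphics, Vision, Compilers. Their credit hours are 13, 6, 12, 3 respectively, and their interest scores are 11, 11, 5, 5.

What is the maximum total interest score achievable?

16

Take Graphics and Compilers: credit hours 6 + 3 = 9 ≤ 13, interest score 11 + 5 = 16.
No other feasible combination does better.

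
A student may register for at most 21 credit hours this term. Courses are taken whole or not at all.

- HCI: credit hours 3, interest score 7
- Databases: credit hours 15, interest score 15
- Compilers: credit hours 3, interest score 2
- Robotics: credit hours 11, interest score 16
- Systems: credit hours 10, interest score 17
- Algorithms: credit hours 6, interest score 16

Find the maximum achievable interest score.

40

Take HCI, Systems, and Algorithms: credit hours 3 + 10 + 6 = 19 ≤ 21, interest score 7 + 17 + 16 = 40.
No other feasible combination does better.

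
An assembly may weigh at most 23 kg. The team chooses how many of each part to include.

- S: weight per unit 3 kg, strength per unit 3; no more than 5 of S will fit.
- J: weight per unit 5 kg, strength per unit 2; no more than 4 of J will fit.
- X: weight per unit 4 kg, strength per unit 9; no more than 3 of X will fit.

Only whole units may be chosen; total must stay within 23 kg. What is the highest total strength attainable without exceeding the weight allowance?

36

This is a bounded integer knapsack.
X has the best ratio (9/4); taking only X gives at most 3×9 = 27 (stopped by the supply cap of 3).
Mixing does better — 3×S and 3×X: weight 21 ≤ 23, strength 3·3 + 3·9 = 36.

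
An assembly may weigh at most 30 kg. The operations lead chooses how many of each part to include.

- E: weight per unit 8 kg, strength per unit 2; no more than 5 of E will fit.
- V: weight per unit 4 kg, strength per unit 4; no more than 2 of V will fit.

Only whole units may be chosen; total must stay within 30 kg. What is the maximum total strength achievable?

12

This is a bounded integer knapsack.
Take 2×E and 2×V: weight 24 ≤ 30, strength 2·2 + 2·4 = 12.
V has the best ratio (4/4) and is taken to its limit of 2; remaining capacity is filled optimally with the others.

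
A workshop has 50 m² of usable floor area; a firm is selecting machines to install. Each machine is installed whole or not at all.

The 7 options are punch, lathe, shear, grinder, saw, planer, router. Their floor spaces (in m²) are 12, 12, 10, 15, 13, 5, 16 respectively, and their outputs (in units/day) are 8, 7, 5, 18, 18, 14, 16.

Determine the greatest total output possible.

66

punch + grinder + saw + planer: floor space 12 + 15 + 13 + 5 = 45 ≤ 50, output 8 + 18 + 18 + 14 = 58.
lathe + grinder + saw + planer: floor space 12 + 15 + 13 + 5 = 45 ≤ 50, output 7 + 18 + 18 + 14 = 57.
grinder + saw + planer + router: floor space 15 + 13 + 5 + 16 = 49 ≤ 50, output 18 + 18 + 14 + 16 = 66.
Best is grinder, saw, planer, and router with total output 66.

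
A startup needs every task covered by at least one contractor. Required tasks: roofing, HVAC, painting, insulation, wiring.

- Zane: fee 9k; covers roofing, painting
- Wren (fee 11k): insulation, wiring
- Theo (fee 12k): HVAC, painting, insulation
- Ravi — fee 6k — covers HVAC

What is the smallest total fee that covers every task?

26

The greedy cost-per-new-task heuristic would pick Theo, Zane, and Wren for 32, but a cheaper cover exists.
Choose Zane, Wren, and Ravi: together they cover roofing, HVAC, painting, insulation, wiring — every task.
Total fee: 9 + 11 + 6 = 26.
No cover costs less than 26.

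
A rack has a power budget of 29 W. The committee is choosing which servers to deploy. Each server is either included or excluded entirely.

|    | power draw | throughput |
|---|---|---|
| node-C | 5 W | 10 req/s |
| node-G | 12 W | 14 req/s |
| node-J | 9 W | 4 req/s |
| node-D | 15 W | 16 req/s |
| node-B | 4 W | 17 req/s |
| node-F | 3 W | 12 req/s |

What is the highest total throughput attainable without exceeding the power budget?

This is a 0-1 knapsack instance.
Allowing fractional choices, the relaxed optimum would be about 58.3, but servers are indivisible.
node-C + node-G + node-B + node-F: power draw 5 + 12 + 4 + 3 = 24 ≤ 29, throughput 10 + 14 + 17 + 12 = 53.
node-G + node-J + node-B + node-F: power draw 12 + 9 + 4 + 3 = 28 ≤ 29, throughput 14 + 4 + 17 + 12 = 47.
node-C + node-D + node-B + node-F: power draw 5 + 15 + 4 + 3 = 27 ≤ 29, throughput 10 + 16 + 17 + 12 = 55.
Best is node-C, node-D, node-B, and node-F with total throughput 55.

55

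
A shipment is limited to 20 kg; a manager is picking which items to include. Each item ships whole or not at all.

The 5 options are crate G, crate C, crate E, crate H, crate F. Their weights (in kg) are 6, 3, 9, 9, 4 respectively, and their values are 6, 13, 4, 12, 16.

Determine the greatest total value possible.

Take crate C, crate H, and crate F: weight 3 + 9 + 4 = 16 ≤ 20, value 13 + 12 + 16 = 41.
No other feasible combination does better.

41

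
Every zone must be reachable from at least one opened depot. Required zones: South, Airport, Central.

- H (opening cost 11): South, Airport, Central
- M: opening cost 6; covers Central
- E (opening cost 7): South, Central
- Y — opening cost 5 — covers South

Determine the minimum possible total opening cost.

H alone covers South, Airport, Central — every zone.
Total opening cost: 11.

11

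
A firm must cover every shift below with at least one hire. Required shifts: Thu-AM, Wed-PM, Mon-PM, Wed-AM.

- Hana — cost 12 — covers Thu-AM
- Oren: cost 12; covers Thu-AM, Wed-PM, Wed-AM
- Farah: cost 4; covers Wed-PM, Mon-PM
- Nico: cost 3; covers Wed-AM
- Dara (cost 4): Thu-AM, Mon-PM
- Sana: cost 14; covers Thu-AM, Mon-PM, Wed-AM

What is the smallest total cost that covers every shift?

Choose Farah, Nico, and Dara: together they cover Thu-AM, Wed-PM, Mon-PM, Wed-AM — every shift.
Total cost: 4 + 3 + 4 = 11.

11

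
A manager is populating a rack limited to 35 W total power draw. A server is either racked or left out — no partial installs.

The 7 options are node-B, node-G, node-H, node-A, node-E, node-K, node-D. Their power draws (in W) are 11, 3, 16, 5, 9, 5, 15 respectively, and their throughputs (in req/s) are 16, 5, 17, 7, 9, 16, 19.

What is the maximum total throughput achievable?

Allowing fractional choices, the relaxed optimum would be about 57.9, but servers are indivisible.
node-B + node-G + node-H + node-K: power draw 11 + 3 + 16 + 5 = 35 ≤ 35, throughput 16 + 5 + 17 + 16 = 54.
node-B + node-G + node-K + node-D: power draw 11 + 3 + 5 + 15 = 34 ≤ 35, throughput 16 + 5 + 16 + 19 = 56.
node-B + node-G + node-A + node-E + node-K: power draw 11 + 3 + 5 + 9 + 5 = 33 ≤ 35, throughput 16 + 5 + 7 + 9 + 16 = 53.
Best is node-B, node-G, node-K, and node-D with total throughput 56.

56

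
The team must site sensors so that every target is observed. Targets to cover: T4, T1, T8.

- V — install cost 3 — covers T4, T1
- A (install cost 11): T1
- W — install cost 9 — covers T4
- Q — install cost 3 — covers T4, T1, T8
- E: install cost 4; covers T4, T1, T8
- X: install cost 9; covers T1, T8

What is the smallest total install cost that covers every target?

3

Q alone covers T4, T1, T8 — every target.
Total install cost: 3.
No cover costs less than 3.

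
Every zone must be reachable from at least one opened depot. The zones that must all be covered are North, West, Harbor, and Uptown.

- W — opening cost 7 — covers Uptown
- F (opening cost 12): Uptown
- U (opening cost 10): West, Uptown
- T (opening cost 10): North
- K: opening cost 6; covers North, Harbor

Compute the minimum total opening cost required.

Choose U and K: together they cover North, West, Harbor, Uptown — every zone.
Total opening cost: 10 + 6 = 16.
No cover costs less than 16.

16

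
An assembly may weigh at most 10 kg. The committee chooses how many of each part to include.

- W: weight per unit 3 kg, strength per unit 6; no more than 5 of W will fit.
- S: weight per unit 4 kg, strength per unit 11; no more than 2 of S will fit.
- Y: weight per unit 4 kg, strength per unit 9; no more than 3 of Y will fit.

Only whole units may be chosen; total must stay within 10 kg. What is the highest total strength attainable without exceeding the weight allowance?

23

This is a bounded integer knapsack.
2×W and 1×S: weight 10 ≤ 10, strength 2·6 + 1·11 = 23.
2×S: weight 8 ≤ 10, strength 2·11 = 22.
Best is 23.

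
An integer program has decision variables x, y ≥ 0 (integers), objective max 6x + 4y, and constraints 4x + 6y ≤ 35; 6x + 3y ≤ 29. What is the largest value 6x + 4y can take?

30

Relaxing integrality, the LP optimum is 32.92 at (x,y) = (2.88, 3.92), which is not an integer point.
(x,y)=(3,3) is feasible, giving 30.
(x,y)=(2,4) is feasible, giving 28.
No feasible integer point exceeds 30.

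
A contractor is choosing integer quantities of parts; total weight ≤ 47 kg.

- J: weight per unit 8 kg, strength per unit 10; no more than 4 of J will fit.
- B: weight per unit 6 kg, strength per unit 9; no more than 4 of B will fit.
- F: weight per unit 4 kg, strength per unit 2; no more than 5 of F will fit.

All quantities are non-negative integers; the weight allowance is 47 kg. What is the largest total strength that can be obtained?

59

This is a bounded integer knapsack.
B has the best ratio (9/6); taking only B gives at most 4×9 = 36 (stopped by the supply cap of 4).
Mixing does better — 3×J, 3×B, and 1×F: weight 46 ≤ 47, strength 3·10 + 3·9 + 1·2 = 59.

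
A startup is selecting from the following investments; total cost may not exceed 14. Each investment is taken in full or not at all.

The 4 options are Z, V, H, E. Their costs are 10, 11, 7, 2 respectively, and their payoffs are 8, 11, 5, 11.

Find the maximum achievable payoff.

22

This is an integer program with binary decision variables.
Take V and E: cost 11 + 2 = 13 ≤ 14, payoff 11 + 11 = 22.
No other feasible combination does better.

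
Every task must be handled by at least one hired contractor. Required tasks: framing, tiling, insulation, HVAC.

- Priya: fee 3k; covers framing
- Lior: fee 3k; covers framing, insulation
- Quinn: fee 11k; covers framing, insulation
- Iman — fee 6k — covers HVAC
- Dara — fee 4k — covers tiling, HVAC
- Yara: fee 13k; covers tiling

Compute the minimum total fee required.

7

This is an integer covering problem.
Choose Lior and Dara: together they cover framing, tiling, insulation, HVAC — every task.
Total fee: 3 + 4 = 7.
No cover costs less than 7.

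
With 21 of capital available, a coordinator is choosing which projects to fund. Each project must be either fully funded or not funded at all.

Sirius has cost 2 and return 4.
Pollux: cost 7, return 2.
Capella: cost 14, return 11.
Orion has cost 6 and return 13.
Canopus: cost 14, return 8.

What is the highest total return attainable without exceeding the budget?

24

Take Capella and Orion: cost 14 + 6 = 20 ≤ 21, return 11 + 13 = 24.
No other feasible combination does better.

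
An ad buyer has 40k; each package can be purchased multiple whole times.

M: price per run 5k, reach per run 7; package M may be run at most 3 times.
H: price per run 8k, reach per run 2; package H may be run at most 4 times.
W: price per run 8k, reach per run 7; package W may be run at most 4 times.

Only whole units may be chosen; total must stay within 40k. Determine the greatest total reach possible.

42

3×M and 3×W: price 39 ≤ 40, reach 3·7 + 3·7 = 42.
3×M, 1×H, and 2×W: price 39 ≤ 40, reach 3·7 + 1·2 + 2·7 = 37.
Best is 42.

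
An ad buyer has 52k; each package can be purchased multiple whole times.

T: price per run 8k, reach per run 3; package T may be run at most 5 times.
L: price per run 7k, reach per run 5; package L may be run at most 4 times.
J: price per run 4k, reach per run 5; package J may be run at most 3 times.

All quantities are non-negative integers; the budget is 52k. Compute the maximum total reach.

J has the best ratio (5/4); taking only J gives at most 3×5 = 15 (stopped by the supply cap of 3).
Mixing does better — 1×T, 4×L, and 3×J: price 48 ≤ 52, reach 1·3 + 4·5 + 3·5 = 38.

38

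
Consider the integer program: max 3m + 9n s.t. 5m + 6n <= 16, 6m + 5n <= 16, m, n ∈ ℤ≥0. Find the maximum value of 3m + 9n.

Relaxing integrality, the LP optimum is 24.00 at (m,n) = (0, 2.67), which is not an integer point.
(m,n)=(0,2): 5·0+6·2=12≤16, 6·0+5·2=10≤16, objective 18.
(m,n)=(1,1): 5·1+6·1=11≤16, 6·1+5·1=11≤16, objective 12.
(m,n)=(0,1): 5·0+6·1=6≤16, 6·0+5·1=5≤16, objective 9.
The best lattice point is (0,2), giving 18.

18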